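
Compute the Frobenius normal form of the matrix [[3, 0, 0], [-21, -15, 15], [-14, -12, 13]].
The invariant factors of A (the non-unit diagonal entries of the Smith normal form of xI - A over ℚ[x]) are x - 3, (x - 3)(x + 5), each dividing the next. The characteristic polynomial is their product, (x - 3)^2(x + 5).

The rational canonical form is the block-diagonal matrix of companion matrices C(f_i):
R = [[3, 0, 0], [0, 0, 15], [0, 1, -2]].

R = [[3, 0, 0], [0, 0, 15], [0, 1, -2]]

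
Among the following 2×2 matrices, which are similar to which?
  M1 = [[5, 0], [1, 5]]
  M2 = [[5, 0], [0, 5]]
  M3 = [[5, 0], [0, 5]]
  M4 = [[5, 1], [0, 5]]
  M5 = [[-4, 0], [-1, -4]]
Characteristic polynomials: χ_{M1} = (x - 5)^2, χ_{M2} = (x - 5)^2, χ_{M3} = (x - 5)^2, χ_{M4} = (x - 5)^2, χ_{M5} = (x + 4)^2.

{M1, M4}: invariant factors (x - 5)^2.

{M2, M3}: invariant factors x - 5, x - 5.

{M5}: invariant factors (x + 4)^2.

Matrices are similar if and only if their invariant-factor lists agree; the partition into similarity classes is {M1, M4}, {M2, M3}, {M5}.

3 classes: {M1, M4}, {M2, M3}, {M5}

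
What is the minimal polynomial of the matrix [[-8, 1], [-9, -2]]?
The characteristic polynomial factors as (x + 5)^2. The minimal polynomial is ∏(x - λ)^{k_λ} where k_λ is the size of the largest Jordan block at λ.

For λ = -5: rank(A + 5I) = 1, and the largest Jordan block has size 2 (the smallest k with rank((A + 5I)^k) = rank((A + 5I)^(k+1))).

So m_A(x) = (x + 5)^2.

m_A(x) = (x + 5)^2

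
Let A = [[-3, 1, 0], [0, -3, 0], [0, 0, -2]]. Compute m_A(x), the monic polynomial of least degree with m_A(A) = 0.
The characteristic polynomial factors as (x + 2)(x + 3)^2. The minimal polynomial is ∏(x - λ)^{k_λ} where k_λ is the size of the largest Jordan block at λ.

For λ = -3: rank(A + 3I) = 2, and the largest Jordan block has size 2 (the smallest k with rank((A + 3I)^k) = rank((A + 3I)^(k+1))).
For λ = -2: rank(A + 2I) = 2, and the largest Jordan block has size 1 (the smallest k with rank((A + 2I)^k) = rank((A + 2I)^(k+1))).

So m_A(x) = (x + 2)(x + 3)^2.

m_A(x) = (x + 2)(x + 3)^2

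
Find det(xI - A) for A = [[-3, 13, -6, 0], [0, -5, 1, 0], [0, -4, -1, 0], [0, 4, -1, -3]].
xI - A = [[x + 3, -13, 6, 0], [0, x + 5, -1, 0], [0, 4, x + 1, 0], [0, -4, 1, x + 3]].

Expanding det(xI - A) along the first row:
det(xI - A) = + (x + 3)·det([[x + 5, -1, 0], [4, x + 1, 0], [-4, 1, x + 3]]) - (-13)·det([[0, -1, 0], [0, x + 1, 0], [0, 1, x + 3]]) + (6)·det([[0, x + 5, 0], [0, 4, 0], [0, -4, x + 3]]) - (0)·det([[0, x + 5, -1], [0, 4, x + 1], [0, -4, 1]]).

Evaluating gives χ_A(x) = x^4 + 12x^3 + 54x^2 + 108x + 81 = (x + 3)^4.

χ_A(x) = (x + 3)^4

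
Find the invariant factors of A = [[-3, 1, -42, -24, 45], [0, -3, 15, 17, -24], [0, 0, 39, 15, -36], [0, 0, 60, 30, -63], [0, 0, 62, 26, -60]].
The Jordan structure of A has elementary divisors (x + 3)^3, (x - 6)^2. Arranging the block sizes at each eigenvalue in decreasing order and taking row products gives the invariant factors.

Invariant factors (smallest first, each dividing the next): (x - 6)^2(x + 3)^3.

Check: the last factor (x - 6)^2(x + 3)^3 is the minimal polynomial, and the product (x - 6)^2(x + 3)^3 is the characteristic polynomial.

(x - 6)^2(x + 3)^3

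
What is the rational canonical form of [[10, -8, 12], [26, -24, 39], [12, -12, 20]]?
R = [[2, 0, 0], [0, 0, -4], [0, 1, 4]]

The invariant factors of A (the non-unit diagonal entries of the Smith normal form of xI - A over ℚ[x]) are x - 2, (x - 2)^2, each dividing the next. The characteristic polynomial is their product, (x - 2)^3.

The rational canonical form is the block-diagonal matrix of companion matrices C(f_i):
R = [[2, 0, 0], [0, 0, -4], [0, 1, 4]].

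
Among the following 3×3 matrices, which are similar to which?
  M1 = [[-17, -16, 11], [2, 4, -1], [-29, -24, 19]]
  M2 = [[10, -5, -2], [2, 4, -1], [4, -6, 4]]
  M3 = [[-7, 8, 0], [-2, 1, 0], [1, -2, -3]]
Characteristic polynomials: χ_{M1} = (x - 2)^3, χ_{M2} = (x - 6)^3, χ_{M3} = (x + 3)^3.

{M1}: invariant factors (x - 2)^3.

{M2}: invariant factors (x - 6)^3.

{M3}: invariant factors x + 3, (x + 3)^2.

Matrices are similar if and only if their invariant-factor lists agree; the partition into similarity classes is {M1}, {M2}, {M3}.

3 classes: {M1}, {M2}, {M3}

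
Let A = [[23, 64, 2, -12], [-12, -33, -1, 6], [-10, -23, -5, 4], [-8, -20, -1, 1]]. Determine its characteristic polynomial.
χ_A(x) = (x + 1)(x + 4)^2(x + 5)

xI - A = [[x - 23, -64, -2, 12], [12, x + 33, 1, -6], [10, 23, x + 5, -4], [8, 20, 1, x - 1]].

Expanding det(xI - A) along the first row:
det(xI - A) = + (x - 23)·det([[x + 33, 1, -6], [23, x + 5, -4], [20, 1, x - 1]]) - (-64)·det([[12, 1, -6], [10, x + 5, -4], [8, 1, x - 1]]) + (-2)·det([[12, x + 33, -6], [10, 23, -4], [8, 20, x - 1]]) - (12)·det([[12, x + 33, 1], [10, 23, x + 5], [8, 20, 1]]).

Evaluating gives χ_A(x) = x^4 + 14x^3 + 69x^2 + 136x + 80 = (x + 1)(x + 4)^2(x + 5).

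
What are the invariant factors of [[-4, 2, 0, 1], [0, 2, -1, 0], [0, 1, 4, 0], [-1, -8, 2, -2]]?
The Jordan structure of A has elementary divisors (x + 3)^2, (x - 3)^2. Arranging the block sizes at each eigenvalue in decreasing order and taking row products gives the invariant factors.

Invariant factors (smallest first, each dividing the next): (x - 3)^2(x + 3)^2.

Check: the last factor (x - 3)^2(x + 3)^2 is the minimal polynomial, and the product (x - 3)^2(x + 3)^2 is the characteristic polynomial.

(x - 3)^2(x + 3)^2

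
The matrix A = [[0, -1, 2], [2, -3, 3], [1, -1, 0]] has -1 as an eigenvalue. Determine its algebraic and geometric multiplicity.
The characteristic polynomial is (x + 1)^3, so the factor x + 1 appears with exponent 3: the algebraic multiplicity is 3.

rank(A + I) = 2, so the eigenspace has dimension 3 - 2 = 1: the geometric multiplicity is 1.

Since 1 < 3, A is not diagonalizable.

algebraic multiplicity 3, geometric multiplicity 1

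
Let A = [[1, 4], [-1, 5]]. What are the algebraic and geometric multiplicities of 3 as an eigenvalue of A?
The characteristic polynomial is (x - 3)^2, so the factor x - 3 appears with exponent 2: the algebraic multiplicity is 2.

rank(A - 3I) = 1, so the eigenspace has dimension 2 - 1 = 1: the geometric multiplicity is 1.

Since 1 < 2, A is not diagonalizable.

algebraic multiplicity 2, geometric multiplicity 1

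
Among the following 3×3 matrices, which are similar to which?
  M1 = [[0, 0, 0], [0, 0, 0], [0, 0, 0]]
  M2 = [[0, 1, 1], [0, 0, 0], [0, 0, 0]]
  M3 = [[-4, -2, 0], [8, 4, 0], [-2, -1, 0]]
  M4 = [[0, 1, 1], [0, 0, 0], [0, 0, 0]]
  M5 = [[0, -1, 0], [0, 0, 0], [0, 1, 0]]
Characteristic polynomials: χ_{M1} = x^3, χ_{M2} = x^3, χ_{M3} = x^3, χ_{M4} = x^3, χ_{M5} = x^3.

{M1}: invariant factors x, x, x.

{M2, M3, M4, M5}: invariant factors x, x^2.

Matrices are similar if and only if their invariant-factor lists agree; the partition into similarity classes is {M1}, {M2, M3, M4, M5}.

2 classes: {M1}, {M2, M3, M4, M5}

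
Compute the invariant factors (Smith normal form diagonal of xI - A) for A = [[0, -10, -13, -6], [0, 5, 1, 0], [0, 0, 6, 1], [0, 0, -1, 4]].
x(x - 5)^3

The Jordan structure of A has elementary divisors x, (x - 5)^3. Arranging the block sizes at each eigenvalue in decreasing order and taking row products gives the invariant factors.

Invariant factors (smallest first, each dividing the next): x(x - 5)^3.

Check: the last factor x(x - 5)^3 is the minimal polynomial, and the product x(x - 5)^3 is the characteristic polynomial.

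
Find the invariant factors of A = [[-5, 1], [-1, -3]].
(x + 4)^2

The Jordan structure of A has elementary divisors (x + 4)^2. Arranging the block sizes at each eigenvalue in decreasing order and taking row products gives the invariant factors.

Invariant factors (smallest first, each dividing the next): (x + 4)^2.

Check: the last factor (x + 4)^2 is the minimal polynomial, and the product (x + 4)^2 is the characteristic polynomial.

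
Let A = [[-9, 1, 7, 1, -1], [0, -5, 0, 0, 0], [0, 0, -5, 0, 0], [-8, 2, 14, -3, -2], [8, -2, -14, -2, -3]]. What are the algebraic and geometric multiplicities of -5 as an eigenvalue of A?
algebraic multiplicity 5, geometric multiplicity 4

The characteristic polynomial is (x + 5)^5, so the factor x + 5 appears with exponent 5: the algebraic multiplicity is 5.

rank(A + 5I) = 1, so the eigenspace has dimension 5 - 1 = 4: the geometric multiplicity is 4.

Since 4 < 5, A is not diagonalizable.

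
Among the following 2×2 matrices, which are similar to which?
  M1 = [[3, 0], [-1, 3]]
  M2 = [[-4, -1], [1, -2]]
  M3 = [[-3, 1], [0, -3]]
2 classes: {M1}, {M2, M3}

Characteristic polynomials: χ_{M1} = (x - 3)^2, χ_{M2} = (x + 3)^2, χ_{M3} = (x + 3)^2.

{M1}: invariant factors (x - 3)^2.

{M2, M3}: invariant factors (x + 3)^2.

Matrices are similar if and only if their invariant-factor lists agree; the partition into similarity classes is {M1}, {M2, M3}.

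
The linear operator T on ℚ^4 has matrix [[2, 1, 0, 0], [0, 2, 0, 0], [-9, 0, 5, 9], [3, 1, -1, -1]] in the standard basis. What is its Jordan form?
J = [[2, 1, 0, 0], [0, 2, 0, 0], [0, 0, 2, 1], [0, 0, 0, 2]]

The characteristic polynomial is det(xI - A) = (x - 2)^4, so the eigenvalues are 2 (algebraic multiplicity 4).

For λ = 2: rank(A - 2I) = 2, rank((A - 2I)^2) = 0. The eigenspace has dimension 4 - 2 = 2, so there are 2 Jordan blocks; the rank sequence gives block sizes [2, 2].

Assembling the blocks gives the Jordan form J above.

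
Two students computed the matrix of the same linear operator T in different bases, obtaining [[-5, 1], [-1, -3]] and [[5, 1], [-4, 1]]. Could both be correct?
No.

trace(A) = -8 but trace(B) = 6. The trace is a similarity invariant, so A and B are not similar.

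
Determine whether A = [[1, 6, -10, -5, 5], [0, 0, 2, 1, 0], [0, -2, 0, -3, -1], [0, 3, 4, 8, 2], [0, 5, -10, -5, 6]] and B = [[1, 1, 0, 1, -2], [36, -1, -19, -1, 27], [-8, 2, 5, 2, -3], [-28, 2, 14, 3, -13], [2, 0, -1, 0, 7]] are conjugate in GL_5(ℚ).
Two matrices over a field are similar if and only if they have the same invariant factors.

Both A and B have characteristic polynomial (x - 6)^2(x - 1)^3 and minimal polynomial (x - 6)^2(x - 1)^3. Computing further, both have invariant factors (x - 6)^2(x - 1)^3. Hence A and B are similar.

Yes.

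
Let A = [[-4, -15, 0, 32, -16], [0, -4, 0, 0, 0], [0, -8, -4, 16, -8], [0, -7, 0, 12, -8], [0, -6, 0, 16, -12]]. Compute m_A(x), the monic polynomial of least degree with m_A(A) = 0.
The characteristic polynomial factors as (x - 4)(x + 4)^4. The minimal polynomial is ∏(x - λ)^{k_λ} where k_λ is the size of the largest Jordan block at λ.

For λ = -4: rank(A + 4I) = 2, and the largest Jordan block has size 2 (the smallest k with rank((A + 4I)^k) = rank((A + 4I)^(k+1))).
For λ = 4: rank(A - 4I) = 4, and the largest Jordan block has size 1 (the smallest k with rank((A - 4I)^k) = rank((A - 4I)^(k+1))).

So m_A(x) = (x - 4)(x + 4)^2.

m_A(x) = (x - 4)(x + 4)^2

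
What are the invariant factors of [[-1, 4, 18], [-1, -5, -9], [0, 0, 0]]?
x(x + 3)^2

The Jordan structure of A has elementary divisors (x + 3)^2, x. Arranging the block sizes at each eigenvalue in decreasing order and taking row products gives the invariant factors.

Invariant factors (smallest first, each dividing the next): x(x + 3)^2.

Check: the last factor x(x + 3)^2 is the minimal polynomial, and the product x(x + 3)^2 is the characteristic polynomial.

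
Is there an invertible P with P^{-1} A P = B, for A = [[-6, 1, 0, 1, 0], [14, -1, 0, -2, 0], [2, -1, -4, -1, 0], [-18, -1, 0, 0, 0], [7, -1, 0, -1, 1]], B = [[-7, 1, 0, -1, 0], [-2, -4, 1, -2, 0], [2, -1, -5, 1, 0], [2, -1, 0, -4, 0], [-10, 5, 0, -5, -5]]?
trace(A) = -10 but trace(B) = -25. The trace is a similarity invariant, so A and B are not similar.

No.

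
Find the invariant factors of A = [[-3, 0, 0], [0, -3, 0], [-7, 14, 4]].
The Jordan structure of A has elementary divisors (x + 3), (x + 3), (x - 4). Arranging the block sizes at each eigenvalue in decreasing order and taking row products gives the invariant factors.

Invariant factors (smallest first, each dividing the next): x + 3, (x - 4)(x + 3).

Check: the last factor (x - 4)(x + 3) is the minimal polynomial, and the product (x - 4)(x + 3)^2 is the characteristic polynomial.

x + 3, (x - 4)(x + 3)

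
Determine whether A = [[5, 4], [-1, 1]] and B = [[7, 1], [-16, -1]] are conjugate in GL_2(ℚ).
Yes.

Two matrices over a field are similar if and only if they have the same invariant factors.

Both A and B have characteristic polynomial (x - 3)^2 and minimal polynomial (x - 3)^2. Computing further, both have invariant factors (x - 3)^2. Hence A and B are similar.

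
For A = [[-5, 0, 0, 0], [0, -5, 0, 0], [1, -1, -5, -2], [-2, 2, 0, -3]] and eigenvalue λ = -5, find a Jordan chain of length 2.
v_1 = [[-2, -1, 0, -1]]^T, v_2 = [[0, 0, 1, 0]]^T

We seek v_1 ∈ ker((A + 5I)^2) \ ker(A + 5I), then set v_{i+1} = (A + 5I) v_i.

One such chain is v_1 = [[-2, -1, 0, -1]]^T, v_2 = [[0, 0, 1, 0]]^T. Check: (A + 5I) v_2 = [[0, 0, 0, 0]]^T = 0.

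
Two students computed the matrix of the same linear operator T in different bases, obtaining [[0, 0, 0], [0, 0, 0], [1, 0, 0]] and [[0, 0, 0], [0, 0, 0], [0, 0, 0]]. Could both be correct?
No.

Both have characteristic polynomial x^3, but the minimal polynomial of A is x^2 while the minimal polynomial of B is x. The minimal polynomial is a similarity invariant, so A and B are not similar.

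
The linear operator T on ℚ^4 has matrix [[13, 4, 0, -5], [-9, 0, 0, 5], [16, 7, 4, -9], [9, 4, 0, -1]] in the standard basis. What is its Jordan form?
J = [[4, 1, 0, 0], [0, 4, 0, 0], [0, 0, 4, 1], [0, 0, 0, 4]]

The characteristic polynomial is det(xI - A) = (x - 4)^4, so the eigenvalues are 4 (algebraic multiplicity 4).

For λ = 4: rank(A - 4I) = 2, rank((A - 4I)^2) = 0. The eigenspace has dimension 4 - 2 = 2, so there are 2 Jordan blocks; the rank sequence gives block sizes [2, 2].

Assembling the blocks gives the Jordan form J above.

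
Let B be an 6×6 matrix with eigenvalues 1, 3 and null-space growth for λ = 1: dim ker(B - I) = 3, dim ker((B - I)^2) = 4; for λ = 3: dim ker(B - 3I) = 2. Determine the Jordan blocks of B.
Jordan blocks: (1, 2), (1, 1), (1, 1), (3, 1), (3, 1)

λ = 1: successive nullity increments [3, 1] count blocks of size ≥ k; block sizes are [2, 1, 1].
λ = 3: successive nullity increments [2] count blocks of size ≥ k; block sizes are [1, 1].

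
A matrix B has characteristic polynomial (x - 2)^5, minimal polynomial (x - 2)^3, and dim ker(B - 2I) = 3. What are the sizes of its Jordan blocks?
Jordan blocks: (2, 3), (2, 1), (2, 1)

λ = 2: algebraic multiplicity 5 (exponent in χ_B), largest block size 3 (exponent in m_B), 3 blocks (geometric multiplicity). These force block sizes [3, 1, 1].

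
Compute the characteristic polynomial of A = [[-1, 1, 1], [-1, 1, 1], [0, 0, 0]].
χ_A(x) = x^3

xI - A = [[x + 1, -1, -1], [1, x - 1, -1], [0, 0, x]].

Expanding det(xI - A) along the first row:
det(xI - A) = + (x + 1)·det([[x - 1, -1], [0, x]]) - (-1)·det([[1, -1], [0, x]]) + (-1)·det([[1, x - 1], [0, 0]]).

Evaluating gives χ_A(x) = x^3.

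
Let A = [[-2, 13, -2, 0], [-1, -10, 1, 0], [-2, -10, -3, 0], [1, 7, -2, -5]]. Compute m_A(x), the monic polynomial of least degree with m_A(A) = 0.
The characteristic polynomial factors as (x + 5)^4. The minimal polynomial is ∏(x - λ)^{k_λ} where k_λ is the size of the largest Jordan block at λ.

For λ = -5: rank(A + 5I) = 2, and the largest Jordan block has size 3 (the smallest k with rank((A + 5I)^k) = rank((A + 5I)^(k+1))).

So m_A(x) = (x + 5)^3.

m_A(x) = (x + 5)^3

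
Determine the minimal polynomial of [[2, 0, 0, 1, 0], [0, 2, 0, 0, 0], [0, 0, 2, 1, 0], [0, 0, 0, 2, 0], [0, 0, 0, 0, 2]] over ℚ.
m_A(x) = (x - 2)^2

The characteristic polynomial factors as (x - 2)^5. The minimal polynomial is ∏(x - λ)^{k_λ} where k_λ is the size of the largest Jordan block at λ.

For λ = 2: rank(A - 2I) = 1, and the largest Jordan block has size 2 (the smallest k with rank((A - 2I)^k) = rank((A - 2I)^(k+1))).

So m_A(x) = (x - 2)^2.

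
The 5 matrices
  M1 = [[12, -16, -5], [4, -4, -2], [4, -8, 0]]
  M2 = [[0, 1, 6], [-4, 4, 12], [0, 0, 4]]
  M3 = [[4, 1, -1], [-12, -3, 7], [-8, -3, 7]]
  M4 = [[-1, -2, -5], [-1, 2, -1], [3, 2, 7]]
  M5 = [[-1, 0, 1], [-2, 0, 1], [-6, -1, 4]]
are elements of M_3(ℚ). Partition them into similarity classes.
2 classes: {M1, M2, M3, M4}, {M5}

Characteristic polynomials: χ_{M1} = (x - 4)(x - 2)^2, χ_{M2} = (x - 4)(x - 2)^2, χ_{M3} = (x - 4)(x - 2)^2, χ_{M4} = (x - 4)(x - 2)^2, χ_{M5} = (x - 1)^3.

{M1, M2, M3, M4}: invariant factors (x - 4)(x - 2)^2.

{M5}: invariant factors (x - 1)^3.

Matrices are similar if and only if their invariant-factor lists agree; the partition into similarity classes is {M1, M2, M3, M4}, {M5}.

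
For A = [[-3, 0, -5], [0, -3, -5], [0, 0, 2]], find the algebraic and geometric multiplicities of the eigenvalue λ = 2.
algebraic multiplicity 1, geometric multiplicity 1

The characteristic polynomial is (x - 2)(x + 3)^2, so the factor x - 2 appears with exponent 1: the algebraic multiplicity is 1.

rank(A - 2I) = 2, so the eigenspace has dimension 3 - 2 = 1: the geometric multiplicity is 1.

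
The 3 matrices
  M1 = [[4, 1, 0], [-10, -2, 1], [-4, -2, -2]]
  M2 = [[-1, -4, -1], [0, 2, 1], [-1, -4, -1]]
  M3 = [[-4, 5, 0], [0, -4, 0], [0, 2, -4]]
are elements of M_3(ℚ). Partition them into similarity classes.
2 classes: {M1, M2}, {M3}

Characteristic polynomials: χ_{M1} = x^3, χ_{M2} = x^3, χ_{M3} = (x + 4)^3.

{M1, M2}: invariant factors x^3.

{M3}: invariant factors x + 4, (x + 4)^2.

Matrices are similar if and only if their invariant-factor lists agree; the partition into similarity classes is {M1, M2}, {M3}.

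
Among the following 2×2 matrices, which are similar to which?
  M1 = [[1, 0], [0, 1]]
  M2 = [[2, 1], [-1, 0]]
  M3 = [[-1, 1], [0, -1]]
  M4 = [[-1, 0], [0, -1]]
4 classes: {M1}, {M2}, {M3}, {M4}

Characteristic polynomials: χ_{M1} = (x - 1)^2, χ_{M2} = (x - 1)^2, χ_{M3} = (x + 1)^2, χ_{M4} = (x + 1)^2.

{M1}: invariant factors x - 1, x - 1.

{M2}: invariant factors (x - 1)^2.

{M3}: invariant factors (x + 1)^2.

{M4}: invariant factors x + 1, x + 1.

Matrices are similar if and only if their invariant-factor lists agree; the partition into similarity classes is {M1}, {M2}, {M3}, {M4}.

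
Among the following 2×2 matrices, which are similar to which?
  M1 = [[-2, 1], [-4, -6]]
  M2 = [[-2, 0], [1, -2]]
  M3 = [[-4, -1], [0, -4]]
2 classes: {M1, M3}, {M2}

Characteristic polynomials: χ_{M1} = (x + 4)^2, χ_{M2} = (x + 2)^2, χ_{M3} = (x + 4)^2.

{M1, M3}: invariant factors (x + 4)^2.

{M2}: invariant factors (x + 2)^2.

Matrices are similar if and only if their invariant-factor lists agree; the partition into similarity classes is {M1, M3}, {M2}.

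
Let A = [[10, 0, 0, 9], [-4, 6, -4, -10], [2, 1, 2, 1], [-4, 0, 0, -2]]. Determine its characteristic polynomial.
xI - A = [[x - 10, 0, 0, -9], [4, x - 6, 4, 10], [-2, -1, x - 2, -1], [4, 0, 0, x + 2]].

Expanding det(xI - A) along the first row:
det(xI - A) = + (x - 10)·det([[x - 6, 4, 10], [-1, x - 2, -1], [0, 0, x + 2]]) - (0)·det([[4, 4, 10], [-2, x - 2, -1], [4, 0, x + 2]]) + (0)·det([[4, x - 6, 10], [-2, -1, -1], [4, 0, x + 2]]) - (-9)·det([[4, x - 6, 4], [-2, -1, x - 2], [4, 0, 0]]).

Evaluating gives χ_A(x) = x^4 - 16x^3 + 96x^2 - 256x + 256 = (x - 4)^4.

χ_A(x) = (x - 4)^4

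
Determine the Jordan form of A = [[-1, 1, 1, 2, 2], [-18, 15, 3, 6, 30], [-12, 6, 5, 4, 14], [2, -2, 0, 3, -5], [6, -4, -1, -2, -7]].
The characteristic polynomial is det(xI - A) = (x - 3)^5, so the eigenvalues are 3 (algebraic multiplicity 5).

For λ = 3: rank(A - 3I) = 3, rank((A - 3I)^2) = 1, rank((A - 3I)^3) = 0. The eigenspace has dimension 5 - 3 = 2, so there are 2 Jordan blocks; the rank sequence gives block sizes [3, 2].

Assembling the blocks gives the Jordan form J above.

J = [[3, 1, 0, 0, 0], [0, 3, 1, 0, 0], [0, 0, 3, 0, 0], [0, 0, 0, 3, 1], [0, 0, 0, 0, 3]]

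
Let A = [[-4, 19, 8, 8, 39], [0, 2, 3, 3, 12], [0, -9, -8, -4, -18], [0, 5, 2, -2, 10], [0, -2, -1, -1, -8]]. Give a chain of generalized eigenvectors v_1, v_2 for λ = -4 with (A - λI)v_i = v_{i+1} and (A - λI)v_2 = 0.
v_1 = [[0, -2, 0, 0, 1]]^T, v_2 = [[1, 0, 0, 0, 0]]^T

We seek v_1 ∈ ker((A + 4I)^2) \ ker(A + 4I), then set v_{i+1} = (A + 4I) v_i.

One such chain is v_1 = [[0, -2, 0, 0, 1]]^T, v_2 = [[1, 0, 0, 0, 0]]^T. Check: (A + 4I) v_2 = [[0, 0, 0, 0, 0]]^T = 0.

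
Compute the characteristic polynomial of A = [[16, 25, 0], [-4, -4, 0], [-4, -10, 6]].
χ_A(x) = (x - 6)^3

xI - A = [[x - 16, -25, 0], [4, x + 4, 0], [4, 10, x - 6]].

Expanding det(xI - A) along the first row:
det(xI - A) = + (x - 16)·det([[x + 4, 0], [10, x - 6]]) - (-25)·det([[4, 0], [4, x - 6]]) + (0)·det([[4, x + 4], [4, 10]]).

Evaluating gives χ_A(x) = x^3 - 18x^2 + 108x - 216 = (x - 6)^3.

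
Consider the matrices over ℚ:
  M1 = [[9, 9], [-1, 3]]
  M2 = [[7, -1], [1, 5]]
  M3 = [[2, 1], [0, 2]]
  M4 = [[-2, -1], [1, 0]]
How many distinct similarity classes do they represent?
3 classes: {M1, M2}, {M3}, {M4}

Characteristic polynomials: χ_{M1} = (x - 6)^2, χ_{M2} = (x - 6)^2, χ_{M3} = (x - 2)^2, χ_{M4} = (x + 1)^2.

{M1, M2}: invariant factors (x - 6)^2.

{M3}: invariant factors (x - 2)^2.

{M4}: invariant factors (x + 1)^2.

Matrices are similar if and only if their invariant-factor lists agree; the partition into similarity classes is {M1, M2}, {M3}, {M4}.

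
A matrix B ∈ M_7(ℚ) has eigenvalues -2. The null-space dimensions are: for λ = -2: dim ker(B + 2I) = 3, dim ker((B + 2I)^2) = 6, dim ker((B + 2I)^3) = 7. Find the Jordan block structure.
Jordan blocks: (-2, 3), (-2, 2), (-2, 2)

λ = -2: successive nullity increments [3, 3, 1] count blocks of size ≥ k; block sizes are [3, 2, 2].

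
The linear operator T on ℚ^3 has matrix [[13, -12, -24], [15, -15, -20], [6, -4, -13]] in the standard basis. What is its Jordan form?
J = [[-5, 1, 0], [0, -5, 0], [0, 0, -5]]

The characteristic polynomial is det(xI - A) = (x + 5)^3, so the eigenvalues are -5 (algebraic multiplicity 3).

For λ = -5: rank(A + 5I) = 1, rank((A + 5I)^2) = 0. The eigenspace has dimension 3 - 1 = 2, so there are 2 Jordan blocks; the rank sequence gives block sizes [2, 1].

Assembling the blocks gives the Jordan form J above.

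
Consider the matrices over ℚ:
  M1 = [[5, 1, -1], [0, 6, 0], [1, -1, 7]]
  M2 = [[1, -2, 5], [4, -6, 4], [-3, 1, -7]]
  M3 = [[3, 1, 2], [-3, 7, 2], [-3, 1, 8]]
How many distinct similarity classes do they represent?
2 classes: {M1, M3}, {M2}

Characteristic polynomials: χ_{M1} = (x - 6)^3, χ_{M2} = (x + 4)^3, χ_{M3} = (x - 6)^3.

{M1, M3}: invariant factors x - 6, (x - 6)^2.

{M2}: invariant factors (x + 4)^3.

Matrices are similar if and only if their invariant-factor lists agree; the partition into similarity classes is {M1, M3}, {M2}.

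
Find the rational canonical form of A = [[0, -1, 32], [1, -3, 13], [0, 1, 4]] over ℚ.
R = [[0, 0, 36], [1, 0, 24], [0, 1, 1]]

The invariant factors of A (the non-unit diagonal entries of the Smith normal form of xI - A over ℚ[x]) are (x - 6)(x + 2)(x + 3), each dividing the next. The characteristic polynomial is their product, (x - 6)(x + 2)(x + 3).

The rational canonical form is the block-diagonal matrix of companion matrices C(f_i):
R = [[0, 0, 36], [1, 0, 24], [0, 1, 1]].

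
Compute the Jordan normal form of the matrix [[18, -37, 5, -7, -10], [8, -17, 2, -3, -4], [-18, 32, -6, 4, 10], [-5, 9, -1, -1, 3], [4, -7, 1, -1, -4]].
The characteristic polynomial is det(xI - A) = (x + 2)^5, so the eigenvalues are -2 (algebraic multiplicity 5).

For λ = -2: rank(A + 2I) = 3, rank((A + 2I)^2) = 1, rank((A + 2I)^3) = 0. The eigenspace has dimension 5 - 3 = 2, so there are 2 Jordan blocks; the rank sequence gives block sizes [3, 2].

Assembling the blocks gives the Jordan form J above.

J = [[-2, 1, 0, 0, 0], [0, -2, 1, 0, 0], [0, 0, -2, 0, 0], [0, 0, 0, -2, 1], [0, 0, 0, 0, -2]]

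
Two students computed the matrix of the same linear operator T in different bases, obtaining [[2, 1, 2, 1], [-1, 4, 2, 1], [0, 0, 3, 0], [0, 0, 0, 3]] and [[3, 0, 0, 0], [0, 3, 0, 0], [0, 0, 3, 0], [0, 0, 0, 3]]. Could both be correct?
No.

Both have characteristic polynomial (x - 3)^4, but the minimal polynomial of A is (x - 3)^2 while the minimal polynomial of B is x - 3. The minimal polynomial is a similarity invariant, so A and B are not similar.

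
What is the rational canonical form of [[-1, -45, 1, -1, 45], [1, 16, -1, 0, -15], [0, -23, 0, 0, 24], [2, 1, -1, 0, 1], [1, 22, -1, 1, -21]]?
R = [[0, 0, 0, 0, 0], [1, 0, 0, 0, -16], [0, 1, 0, 0, 24], [0, 0, 1, 0, -1], [0, 0, 0, 1, -6]]

The invariant factors of A (the non-unit diagonal entries of the Smith normal form of xI - A over ℚ[x]) are x(x - 1)^2(x + 4)^2, each dividing the next. The characteristic polynomial is their product, x(x - 1)^2(x + 4)^2.

The rational canonical form is the block-diagonal matrix of companion matrices C(f_i):
R = [[0, 0, 0, 0, 0], [1, 0, 0, 0, -16], [0, 1, 0, 0, 24], [0, 0, 1, 0, -1], [0, 0, 0, 1, -6]].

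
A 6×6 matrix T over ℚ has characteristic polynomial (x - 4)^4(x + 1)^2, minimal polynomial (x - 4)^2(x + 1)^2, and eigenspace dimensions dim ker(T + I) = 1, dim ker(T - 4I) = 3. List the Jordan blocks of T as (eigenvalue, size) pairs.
λ = -1: algebraic multiplicity 2 (exponent in χ_T), largest block size 2 (exponent in m_T), 1 block (geometric multiplicity). This forces block sizes [2].
λ = 4: algebraic multiplicity 4 (exponent in χ_T), largest block size 2 (exponent in m_T), 3 blocks (geometric multiplicity). These force block sizes [2, 1, 1].

Jordan blocks: (-1, 2), (4, 2), (4, 1), (4, 1)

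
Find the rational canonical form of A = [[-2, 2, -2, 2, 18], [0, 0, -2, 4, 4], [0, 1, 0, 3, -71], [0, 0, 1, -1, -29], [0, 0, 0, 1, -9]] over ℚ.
The invariant factors of A (the non-unit diagonal entries of the Smith normal form of xI - A over ℚ[x]) are x + 2, (x + 2)^2(x + 3)^2, each dividing the next. The characteristic polynomial is their product, (x + 2)^3(x + 3)^2.

The rational canonical form is the block-diagonal matrix of companion matrices C(f_i):
R = [[-2, 0, 0, 0, 0], [0, 0, 0, 0, -36], [0, 1, 0, 0, -60], [0, 0, 1, 0, -37], [0, 0, 0, 1, -10]].

R = [[-2, 0, 0, 0, 0], [0, 0, 0, 0, -36], [0, 1, 0, 0, -60], [0, 0, 1, 0, -37], [0, 0, 0, 1, -10]]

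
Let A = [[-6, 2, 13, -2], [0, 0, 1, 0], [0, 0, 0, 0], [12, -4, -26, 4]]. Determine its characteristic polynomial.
xI - A = [[x + 6, -2, -13, 2], [0, x, -1, 0], [0, 0, x, 0], [-12, 4, 26, x - 4]].

Expanding det(xI - A) along the first row:
det(xI - A) = + (x + 6)·det([[x, -1, 0], [0, x, 0], [4, 26, x - 4]]) - (-2)·det([[0, -1, 0], [0, x, 0], [-12, 26, x - 4]]) + (-13)·det([[0, x, 0], [0, 0, 0], [-12, 4, x - 4]]) - (2)·det([[0, x, -1], [0, 0, x], [-12, 4, 26]]).

Evaluating gives χ_A(x) = x^4 + 2x^3 = x^3(x + 2).

χ_A(x) = x^3(x + 2)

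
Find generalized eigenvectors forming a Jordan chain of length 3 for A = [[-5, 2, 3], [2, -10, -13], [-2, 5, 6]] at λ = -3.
v_1 = [[-1, -2, 1]]^T, v_2 = [[1, -1, 1]]^T, v_3 = [[-1, -4, 2]]^T

We seek v_1 ∈ ker((A + 3I)^3) \ ker((A + 3I)^2), then set v_{i+1} = (A + 3I) v_i.

One such chain is v_1 = [[-1, -2, 1]]^T, v_2 = [[1, -1, 1]]^T, v_3 = [[-1, -4, 2]]^T. Check: (A + 3I) v_3 = [[0, 0, 0]]^T = 0.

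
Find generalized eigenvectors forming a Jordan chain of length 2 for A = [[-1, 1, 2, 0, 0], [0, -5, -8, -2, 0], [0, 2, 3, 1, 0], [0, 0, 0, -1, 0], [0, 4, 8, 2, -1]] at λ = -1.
v_1 = [[0, 1, 0, -2, 1]]^T, v_2 = [[1, 0, 0, 0, 0]]^T

We seek v_1 ∈ ker((A + I)^2) \ ker(A + I), then set v_{i+1} = (A + I) v_i.

One such chain is v_1 = [[0, 1, 0, -2, 1]]^T, v_2 = [[1, 0, 0, 0, 0]]^T. Check: (A + I) v_2 = [[0, 0, 0, 0, 0]]^T = 0.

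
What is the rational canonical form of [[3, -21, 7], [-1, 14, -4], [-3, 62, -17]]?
R = [[0, 0, -5], [1, 0, -1], [0, 1, 0]]

The invariant factors of A (the non-unit diagonal entries of the Smith normal form of xI - A over ℚ[x]) are x^3 + x + 5, each dividing the next. The characteristic polynomial is their product, x^3 + x + 5.

The rational canonical form is the block-diagonal matrix of companion matrices C(f_i):
R = [[0, 0, -5], [1, 0, -1], [0, 1, 0]].

Note the characteristic polynomial does not split into linear factors over ℚ, so A has no Jordan form over ℚ; the rational canonical form exists over any field.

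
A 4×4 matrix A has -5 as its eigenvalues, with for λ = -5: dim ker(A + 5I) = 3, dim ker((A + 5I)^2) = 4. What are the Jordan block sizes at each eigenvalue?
λ = -5: successive nullity increments [3, 1] count blocks of size ≥ k; block sizes are [2, 1, 1].

Jordan blocks: (-5, 2), (-5, 1), (-5, 1)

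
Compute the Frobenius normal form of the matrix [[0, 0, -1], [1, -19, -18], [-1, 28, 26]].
The invariant factors of A (the non-unit diagonal entries of the Smith normal form of xI - A over ℚ[x]) are (x - 3)(x^2 - 4x - 3), each dividing the next. The characteristic polynomial is their product, (x - 3)(x^2 - 4x - 3).

The rational canonical form is the block-diagonal matrix of companion matrices C(f_i):
R = [[0, 0, -9], [1, 0, -9], [0, 1, 7]].

Note the characteristic polynomial does not split into linear factors over ℚ, so A has no Jordan form over ℚ; the rational canonical form exists over any field.

R = [[0, 0, -9], [1, 0, -9], [0, 1, 7]]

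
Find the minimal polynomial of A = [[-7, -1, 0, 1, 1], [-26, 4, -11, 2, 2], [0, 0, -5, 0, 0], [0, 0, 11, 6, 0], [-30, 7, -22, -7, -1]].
m_A(x) = (x - 6)(x + 5)^2

The characteristic polynomial factors as (x - 6)^2(x + 5)^3. The minimal polynomial is ∏(x - λ)^{k_λ} where k_λ is the size of the largest Jordan block at λ.

For λ = -5: rank(A + 5I) = 3, and the largest Jordan block has size 2 (the smallest k with rank((A + 5I)^k) = rank((A + 5I)^(k+1))).
For λ = 6: rank(A - 6I) = 3, and the largest Jordan block has size 1 (the smallest k with rank((A - 6I)^k) = rank((A - 6I)^(k+1))).

So m_A(x) = (x - 6)(x + 5)^2.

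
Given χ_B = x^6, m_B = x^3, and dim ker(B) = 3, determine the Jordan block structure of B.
λ = 0: algebraic multiplicity 6 (exponent in χ_B), largest block size 3 (exponent in m_B), 3 blocks (geometric multiplicity). These force block sizes [3, 2, 1].

Jordan blocks: (0, 3), (0, 2), (0, 1)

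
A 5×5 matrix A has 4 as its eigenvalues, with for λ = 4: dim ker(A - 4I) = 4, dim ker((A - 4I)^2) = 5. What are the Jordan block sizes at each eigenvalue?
Jordan blocks: (4, 2), (4, 1), (4, 1), (4, 1)

λ = 4: successive nullity increments [4, 1] count blocks of size ≥ k; block sizes are [2, 1, 1, 1].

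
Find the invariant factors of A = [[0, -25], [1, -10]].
(x + 5)^2

The Jordan structure of A has elementary divisors (x + 5)^2. Arranging the block sizes at each eigenvalue in decreasing order and taking row products gives the invariant factors.

Invariant factors (smallest first, each dividing the next): (x + 5)^2.

Check: the last factor (x + 5)^2 is the minimal polynomial, and the product (x + 5)^2 is the characteristic polynomial.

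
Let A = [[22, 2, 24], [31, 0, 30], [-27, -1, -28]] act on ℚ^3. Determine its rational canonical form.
R = [[0, 0, 32], [1, 0, 0], [0, 1, -6]]

The invariant factors of A (the non-unit diagonal entries of the Smith normal form of xI - A over ℚ[x]) are (x - 2)(x + 4)^2, each dividing the next. The characteristic polynomial is their product, (x - 2)(x + 4)^2.

The rational canonical form is the block-diagonal matrix of companion matrices C(f_i):
R = [[0, 0, 32], [1, 0, 0], [0, 1, -6]].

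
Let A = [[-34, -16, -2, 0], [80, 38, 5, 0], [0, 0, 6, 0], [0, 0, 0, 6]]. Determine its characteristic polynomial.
χ_A(x) = (x - 6)^3(x + 2)

xI - A = [[x + 34, 16, 2, 0], [-80, x - 38, -5, 0], [0, 0, x - 6, 0], [0, 0, 0, x - 6]].

Expanding det(xI - A) along the first row:
det(xI - A) = + (x + 34)·det([[x - 38, -5, 0], [0, x - 6, 0], [0, 0, x - 6]]) - (16)·det([[-80, -5, 0], [0, x - 6, 0], [0, 0, x - 6]]) + (2)·det([[-80, x - 38, 0], [0, 0, 0], [0, 0, x - 6]]) - (0)·det([[-80, x - 38, -5], [0, 0, x - 6], [0, 0, 0]]).

Evaluating gives χ_A(x) = x^4 - 16x^3 + 72x^2 - 432 = (x - 6)^3(x + 2).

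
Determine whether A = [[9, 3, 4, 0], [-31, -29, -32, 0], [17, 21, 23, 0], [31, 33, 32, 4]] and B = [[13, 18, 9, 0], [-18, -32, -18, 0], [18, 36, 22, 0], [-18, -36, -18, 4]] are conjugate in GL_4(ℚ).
Both have characteristic polynomial (x - 4)^3(x + 5), but the minimal polynomial of A is (x - 4)^2(x + 5) while the minimal polynomial of B is (x - 4)(x + 5). The minimal polynomial is a similarity invariant, so A and B are not similar.

No.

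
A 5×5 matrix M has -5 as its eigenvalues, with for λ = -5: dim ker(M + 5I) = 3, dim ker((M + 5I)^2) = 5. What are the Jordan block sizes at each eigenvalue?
Jordan blocks: (-5, 2), (-5, 2), (-5, 1)

λ = -5: successive nullity increments [3, 2] count blocks of size ≥ k; block sizes are [2, 2, 1].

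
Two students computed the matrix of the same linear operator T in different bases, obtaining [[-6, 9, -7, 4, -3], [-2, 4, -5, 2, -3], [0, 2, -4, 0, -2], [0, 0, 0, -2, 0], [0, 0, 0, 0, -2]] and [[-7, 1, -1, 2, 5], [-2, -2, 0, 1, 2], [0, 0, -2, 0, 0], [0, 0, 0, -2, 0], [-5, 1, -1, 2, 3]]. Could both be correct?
Two matrices over a field are similar if and only if they have the same invariant factors.

Both A and B have characteristic polynomial (x + 2)^5 and minimal polynomial (x + 2)^3. Computing further, both have invariant factors x + 2, x + 2, (x + 2)^3. Hence A and B are similar.

Yes.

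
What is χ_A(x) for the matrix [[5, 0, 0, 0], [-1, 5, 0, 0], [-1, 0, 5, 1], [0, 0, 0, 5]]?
χ_A(x) = (x - 5)^4

xI - A = [[x - 5, 0, 0, 0], [1, x - 5, 0, 0], [1, 0, x - 5, -1], [0, 0, 0, x - 5]].

Expanding det(xI - A) along the first row:
det(xI - A) = + (x - 5)·det([[x - 5, 0, 0], [0, x - 5, -1], [0, 0, x - 5]]) - (0)·det([[1, 0, 0], [1, x - 5, -1], [0, 0, x - 5]]) + (0)·det([[1, x - 5, 0], [1, 0, -1], [0, 0, x - 5]]) - (0)·det([[1, x - 5, 0], [1, 0, x - 5], [0, 0, 0]]).

Evaluating gives χ_A(x) = x^4 - 20x^3 + 150x^2 - 500x + 625 = (x - 5)^4.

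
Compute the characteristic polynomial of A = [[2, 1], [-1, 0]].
χ_A(x) = (x - 1)^2

xI - A = [[x - 2, -1], [1, x]].

Expanding det(xI - A) along the first row:
det(xI - A) = + (x - 2)·det([[x]]) - (-1)·det([[1]]).

Evaluating gives χ_A(x) = x^2 - 2x + 1 = (x - 1)^2.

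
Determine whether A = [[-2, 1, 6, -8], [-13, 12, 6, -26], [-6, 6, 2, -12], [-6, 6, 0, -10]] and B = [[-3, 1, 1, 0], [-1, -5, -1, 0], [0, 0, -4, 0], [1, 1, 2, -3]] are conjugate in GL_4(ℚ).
trace(A) = 2 but trace(B) = -15. The trace is a similarity invariant, so A and B are not similar.

No.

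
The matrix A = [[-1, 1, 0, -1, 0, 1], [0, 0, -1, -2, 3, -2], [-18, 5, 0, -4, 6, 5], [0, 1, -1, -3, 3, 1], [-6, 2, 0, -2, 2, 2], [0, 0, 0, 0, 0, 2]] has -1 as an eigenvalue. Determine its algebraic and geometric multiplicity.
The characteristic polynomial is (x - 2)^2(x + 1)^4, so the factor x + 1 appears with exponent 4: the algebraic multiplicity is 4.

rank(A + I) = 4, so the eigenspace has dimension 6 - 4 = 2: the geometric multiplicity is 2.

Since 2 < 4, A is not diagonalizable.

algebraic multiplicity 4, geometric multiplicity 2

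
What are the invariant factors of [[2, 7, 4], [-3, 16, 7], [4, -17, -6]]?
(x - 4)^3

The Jordan structure of A has elementary divisors (x - 4)^3. Arranging the block sizes at each eigenvalue in decreasing order and taking row products gives the invariant factors.

Invariant factors (smallest first, each dividing the next): (x - 4)^3.

Check: the last factor (x - 4)^3 is the minimal polynomial, and the product (x - 4)^3 is the characteristic polynomial.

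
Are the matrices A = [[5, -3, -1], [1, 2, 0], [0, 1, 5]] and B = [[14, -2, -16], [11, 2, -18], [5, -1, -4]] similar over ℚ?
Two matrices over a field are similar if and only if they have the same invariant factors.

Both A and B have characteristic polynomial (x - 4)^3 and minimal polynomial (x - 4)^3. Computing further, both have invariant factors (x - 4)^3. Hence A and B are similar.

Yes.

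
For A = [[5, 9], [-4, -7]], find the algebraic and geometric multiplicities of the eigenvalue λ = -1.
The characteristic polynomial is (x + 1)^2, so the factor x + 1 appears with exponent 2: the algebraic multiplicity is 2.

rank(A + I) = 1, so the eigenspace has dimension 2 - 1 = 1: the geometric multiplicity is 1.

Since 1 < 2, A is not diagonalizable.

algebraic multiplicity 2, geometric multiplicity 1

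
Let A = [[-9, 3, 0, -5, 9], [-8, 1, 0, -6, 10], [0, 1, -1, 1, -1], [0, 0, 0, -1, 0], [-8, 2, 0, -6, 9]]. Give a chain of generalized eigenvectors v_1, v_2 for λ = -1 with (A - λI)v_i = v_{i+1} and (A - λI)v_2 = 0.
We seek v_1 ∈ ker((A + I)^2) \ ker(A + I), then set v_{i+1} = (A + I) v_i.

One such chain is v_1 = [[0, 1, 0, 0, 0]]^T, v_2 = [[3, 2, 1, 0, 2]]^T. Check: (A + I) v_2 = [[0, 0, 0, 0, 0]]^T = 0.

v_1 = [[0, 1, 0, 0, 0]]^T, v_2 = [[3, 2, 1, 0, 2]]^T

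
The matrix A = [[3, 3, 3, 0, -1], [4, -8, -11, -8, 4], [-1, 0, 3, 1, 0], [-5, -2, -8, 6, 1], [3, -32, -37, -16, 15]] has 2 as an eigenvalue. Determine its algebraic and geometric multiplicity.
algebraic multiplicity 2, geometric multiplicity 1

The characteristic polynomial is (x - 5)^3(x - 2)^2, so the factor x - 2 appears with exponent 2: the algebraic multiplicity is 2.

rank(A - 2I) = 4, so the eigenspace has dimension 5 - 4 = 1: the geometric multiplicity is 1.

Since 1 < 2, A is not diagonalizable.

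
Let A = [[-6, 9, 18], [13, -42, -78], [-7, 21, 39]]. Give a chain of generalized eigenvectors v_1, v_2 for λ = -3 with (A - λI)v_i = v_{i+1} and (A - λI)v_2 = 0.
We seek v_1 ∈ ker((A + 3I)^2) \ ker(A + 3I), then set v_{i+1} = (A + 3I) v_i.

One such chain is v_1 = [[2, -7, 4]]^T, v_2 = [[3, -13, 7]]^T. Check: (A + 3I) v_2 = [[0, 0, 0]]^T = 0.

v_1 = [[2, -7, 4]]^T, v_2 = [[3, -13, 7]]^T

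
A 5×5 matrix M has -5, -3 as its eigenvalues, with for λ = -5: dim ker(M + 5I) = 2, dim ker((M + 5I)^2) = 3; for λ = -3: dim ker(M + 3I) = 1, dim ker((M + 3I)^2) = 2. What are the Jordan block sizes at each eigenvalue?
Jordan blocks: (-5, 2), (-5, 1), (-3, 2)

λ = -5: successive nullity increments [2, 1] count blocks of size ≥ k; block sizes are [2, 1].
λ = -3: successive nullity increments [1, 1] count blocks of size ≥ k; block sizes are [2].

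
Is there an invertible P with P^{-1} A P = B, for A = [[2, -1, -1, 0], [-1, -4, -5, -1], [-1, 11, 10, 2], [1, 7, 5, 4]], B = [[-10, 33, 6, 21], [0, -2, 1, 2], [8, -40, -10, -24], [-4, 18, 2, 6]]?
No.

trace(A) = 12 but trace(B) = -16. The trace is a similarity invariant, so A and B are not similar.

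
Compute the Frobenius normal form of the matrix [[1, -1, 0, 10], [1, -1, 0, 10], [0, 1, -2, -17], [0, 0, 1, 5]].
R = [[0, 0, 0, 0], [1, 0, 0, 10], [0, 1, 0, -7], [0, 0, 1, 3]]

The invariant factors of A (the non-unit diagonal entries of the Smith normal form of xI - A over ℚ[x]) are x(x - 2)(x^2 - x + 5), each dividing the next. The characteristic polynomial is their product, x(x - 2)(x^2 - x + 5).

The rational canonical form is the block-diagonal matrix of companion matrices C(f_i):
R = [[0, 0, 0, 0], [1, 0, 0, 10], [0, 1, 0, -7], [0, 0, 1, 3]].

Note the characteristic polynomial does not split into linear factors over ℚ, so A has no Jordan form over ℚ; the rational canonical form exists over any field.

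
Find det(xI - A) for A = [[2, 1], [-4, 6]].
xI - A = [[x - 2, -1], [4, x - 6]].

Expanding det(xI - A) along the first row:
det(xI - A) = + (x - 2)·det([[x - 6]]) - (-1)·det([[4]]).

Evaluating gives χ_A(x) = x^2 - 8x + 16 = (x - 4)^2.

χ_A(x) = (x - 4)^2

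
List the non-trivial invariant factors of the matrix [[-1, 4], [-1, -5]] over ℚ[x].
(x + 3)^2

The Jordan structure of A has elementary divisors (x + 3)^2. Arranging the block sizes at each eigenvalue in decreasing order and taking row products gives the invariant factors.

Invariant factors (smallest first, each dividing the next): (x + 3)^2.

Check: the last factor (x + 3)^2 is the minimal polynomial, and the product (x + 3)^2 is the characteristic polynomial.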